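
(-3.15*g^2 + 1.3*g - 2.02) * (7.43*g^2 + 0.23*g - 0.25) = -23.4045*g^4 + 8.9345*g^3 - 13.9221*g^2 - 0.7896*g + 0.505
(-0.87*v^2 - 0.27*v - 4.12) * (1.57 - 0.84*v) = 0.7308*v^3 - 1.1391*v^2 + 3.0369*v - 6.4684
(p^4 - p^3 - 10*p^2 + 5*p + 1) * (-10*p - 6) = -10*p^5 + 4*p^4 + 106*p^3 + 10*p^2 - 40*p - 6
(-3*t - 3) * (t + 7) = -3*t^2 - 24*t - 21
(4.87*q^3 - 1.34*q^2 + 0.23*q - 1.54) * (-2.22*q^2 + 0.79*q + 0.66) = -10.8114*q^5 + 6.8221*q^4 + 1.645*q^3 + 2.7161*q^2 - 1.0648*q - 1.0164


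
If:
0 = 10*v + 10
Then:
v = -1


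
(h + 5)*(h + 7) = h^2 + 12*h + 35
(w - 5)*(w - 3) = w^2 - 8*w + 15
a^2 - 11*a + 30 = (a - 6)*(a - 5)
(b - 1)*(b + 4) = b^2 + 3*b - 4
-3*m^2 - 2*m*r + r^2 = (-3*m + r)*(m + r)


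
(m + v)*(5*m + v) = 5*m^2 + 6*m*v + v^2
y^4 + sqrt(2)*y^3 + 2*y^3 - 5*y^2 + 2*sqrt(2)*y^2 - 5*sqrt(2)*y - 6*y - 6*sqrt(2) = (y - 2)*(y + 1)*(y + 3)*(y + sqrt(2))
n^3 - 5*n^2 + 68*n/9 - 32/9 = (n - 8/3)*(n - 4/3)*(n - 1)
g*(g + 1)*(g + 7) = g^3 + 8*g^2 + 7*g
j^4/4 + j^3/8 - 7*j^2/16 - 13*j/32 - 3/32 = (j/4 + 1/4)*(j - 3/2)*(j + 1/2)^2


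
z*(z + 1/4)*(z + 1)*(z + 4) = z^4 + 21*z^3/4 + 21*z^2/4 + z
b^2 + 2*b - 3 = (b - 1)*(b + 3)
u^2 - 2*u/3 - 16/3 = (u - 8/3)*(u + 2)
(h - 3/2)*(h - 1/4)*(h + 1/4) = h^3 - 3*h^2/2 - h/16 + 3/32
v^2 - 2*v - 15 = (v - 5)*(v + 3)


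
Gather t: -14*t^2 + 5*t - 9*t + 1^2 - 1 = -14*t^2 - 4*t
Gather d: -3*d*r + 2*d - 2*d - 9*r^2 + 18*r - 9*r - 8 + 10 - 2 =-3*d*r - 9*r^2 + 9*r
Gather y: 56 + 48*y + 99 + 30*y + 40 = 78*y + 195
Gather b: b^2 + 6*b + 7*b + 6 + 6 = b^2 + 13*b + 12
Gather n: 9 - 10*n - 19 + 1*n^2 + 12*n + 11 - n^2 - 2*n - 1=0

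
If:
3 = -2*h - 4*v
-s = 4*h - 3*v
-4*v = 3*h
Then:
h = 3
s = -75/4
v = -9/4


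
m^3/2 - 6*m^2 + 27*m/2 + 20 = (m/2 + 1/2)*(m - 8)*(m - 5)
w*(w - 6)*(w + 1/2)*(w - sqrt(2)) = w^4 - 11*w^3/2 - sqrt(2)*w^3 - 3*w^2 + 11*sqrt(2)*w^2/2 + 3*sqrt(2)*w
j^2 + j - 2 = (j - 1)*(j + 2)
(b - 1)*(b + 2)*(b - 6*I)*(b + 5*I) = b^4 + b^3 - I*b^3 + 28*b^2 - I*b^2 + 30*b + 2*I*b - 60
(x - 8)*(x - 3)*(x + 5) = x^3 - 6*x^2 - 31*x + 120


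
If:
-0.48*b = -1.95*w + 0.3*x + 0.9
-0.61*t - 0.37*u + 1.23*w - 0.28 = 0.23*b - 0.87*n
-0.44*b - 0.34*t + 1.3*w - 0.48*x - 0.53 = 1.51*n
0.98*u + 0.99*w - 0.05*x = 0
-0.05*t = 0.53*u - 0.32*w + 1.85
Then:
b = 7.26316844700845 - 0.49080449451721*x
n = -0.151900623580104*x - 0.864773354839742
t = 0.0243131792588895*x + 1.48302221225587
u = 0.0176505995785339*x - 2.27234832340053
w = 0.0330327398111483*x + 2.24939531003285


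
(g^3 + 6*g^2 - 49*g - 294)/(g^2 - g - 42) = g + 7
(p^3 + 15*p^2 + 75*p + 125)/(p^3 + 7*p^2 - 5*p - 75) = (p + 5)/(p - 3)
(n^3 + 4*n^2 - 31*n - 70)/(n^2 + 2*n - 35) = n + 2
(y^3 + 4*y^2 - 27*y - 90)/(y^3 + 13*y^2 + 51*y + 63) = (y^2 + y - 30)/(y^2 + 10*y + 21)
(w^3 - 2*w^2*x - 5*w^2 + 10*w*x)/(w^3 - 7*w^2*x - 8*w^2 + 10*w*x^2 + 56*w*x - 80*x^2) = w*(5 - w)/(-w^2 + 5*w*x + 8*w - 40*x)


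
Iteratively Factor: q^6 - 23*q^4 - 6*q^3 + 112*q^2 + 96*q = (q + 4)*(q^5 - 4*q^4 - 7*q^3 + 22*q^2 + 24*q) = (q - 3)*(q + 4)*(q^4 - q^3 - 10*q^2 - 8*q) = (q - 4)*(q - 3)*(q + 4)*(q^3 + 3*q^2 + 2*q) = (q - 4)*(q - 3)*(q + 2)*(q + 4)*(q^2 + q) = (q - 4)*(q - 3)*(q + 1)*(q + 2)*(q + 4)*(q)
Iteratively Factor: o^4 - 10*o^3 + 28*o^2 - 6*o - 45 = (o - 3)*(o^3 - 7*o^2 + 7*o + 15) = (o - 3)*(o + 1)*(o^2 - 8*o + 15) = (o - 3)^2*(o + 1)*(o - 5)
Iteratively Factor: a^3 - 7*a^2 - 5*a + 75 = (a - 5)*(a^2 - 2*a - 15) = (a - 5)^2*(a + 3)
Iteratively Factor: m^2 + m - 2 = (m - 1)*(m + 2)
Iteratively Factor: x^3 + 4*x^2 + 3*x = (x + 3)*(x^2 + x) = x*(x + 3)*(x + 1)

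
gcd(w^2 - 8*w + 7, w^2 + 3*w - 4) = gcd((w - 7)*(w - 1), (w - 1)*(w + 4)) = w - 1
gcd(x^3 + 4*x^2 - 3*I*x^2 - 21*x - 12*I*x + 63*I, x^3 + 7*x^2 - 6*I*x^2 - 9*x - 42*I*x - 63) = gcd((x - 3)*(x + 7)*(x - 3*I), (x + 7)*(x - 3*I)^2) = x^2 + x*(7 - 3*I) - 21*I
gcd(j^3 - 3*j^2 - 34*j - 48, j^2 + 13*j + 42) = 1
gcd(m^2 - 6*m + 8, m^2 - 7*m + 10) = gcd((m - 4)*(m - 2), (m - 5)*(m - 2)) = m - 2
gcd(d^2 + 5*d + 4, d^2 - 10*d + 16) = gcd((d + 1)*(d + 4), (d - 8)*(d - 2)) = 1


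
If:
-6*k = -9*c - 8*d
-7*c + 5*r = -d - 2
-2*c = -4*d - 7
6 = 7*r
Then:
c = 127/182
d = -255/182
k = -23/28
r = 6/7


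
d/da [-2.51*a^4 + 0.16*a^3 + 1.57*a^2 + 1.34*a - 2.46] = -10.04*a^3 + 0.48*a^2 + 3.14*a + 1.34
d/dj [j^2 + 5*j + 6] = 2*j + 5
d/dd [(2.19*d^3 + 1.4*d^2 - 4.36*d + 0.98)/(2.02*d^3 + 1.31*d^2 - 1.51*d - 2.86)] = (-1.77635683940025e-15*d^5 + 0.0408999999999988*d^4 + 11.0006*d^3 - 21.1314*d^2 - 10.5756*d + 13.9494)/(4.0804*d^6 + 5.2924*d^5 - 4.3843*d^4 - 15.5106*d^3 - 5.2131*d^2 + 8.6372*d + 8.1796)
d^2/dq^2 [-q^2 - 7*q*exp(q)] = -7*q*exp(q) - 14*exp(q) - 2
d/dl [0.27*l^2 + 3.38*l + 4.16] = 0.54*l + 3.38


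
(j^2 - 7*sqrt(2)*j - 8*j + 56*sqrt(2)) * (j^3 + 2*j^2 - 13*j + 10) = j^5 - 7*sqrt(2)*j^4 - 6*j^4 - 29*j^3 + 42*sqrt(2)*j^3 + 114*j^2 + 203*sqrt(2)*j^2 - 798*sqrt(2)*j - 80*j + 560*sqrt(2)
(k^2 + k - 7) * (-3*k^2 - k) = -3*k^4 - 4*k^3 + 20*k^2 + 7*k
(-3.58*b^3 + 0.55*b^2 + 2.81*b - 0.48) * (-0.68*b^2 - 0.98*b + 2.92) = 2.4344*b^5 + 3.1344*b^4 - 12.9034*b^3 - 0.8214*b^2 + 8.6756*b - 1.4016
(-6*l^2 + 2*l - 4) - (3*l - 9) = -6*l^2 - l + 5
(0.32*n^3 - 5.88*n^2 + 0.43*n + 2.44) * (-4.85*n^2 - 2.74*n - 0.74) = -1.552*n^5 + 27.6412*n^4 + 13.7889*n^3 - 8.661*n^2 - 7.0038*n - 1.8056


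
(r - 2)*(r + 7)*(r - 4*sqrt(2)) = r^3 - 4*sqrt(2)*r^2 + 5*r^2 - 20*sqrt(2)*r - 14*r + 56*sqrt(2)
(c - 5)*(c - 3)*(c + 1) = c^3 - 7*c^2 + 7*c + 15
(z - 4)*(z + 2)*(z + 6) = z^3 + 4*z^2 - 20*z - 48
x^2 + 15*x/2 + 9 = (x + 3/2)*(x + 6)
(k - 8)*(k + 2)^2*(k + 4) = k^4 - 44*k^2 - 144*k - 128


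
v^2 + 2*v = v*(v + 2)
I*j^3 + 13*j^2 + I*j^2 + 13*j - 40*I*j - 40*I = (j - 8*I)*(j - 5*I)*(I*j + I)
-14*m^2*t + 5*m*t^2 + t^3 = t*(-2*m + t)*(7*m + t)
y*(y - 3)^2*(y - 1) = y^4 - 7*y^3 + 15*y^2 - 9*y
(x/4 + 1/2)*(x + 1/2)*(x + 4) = x^3/4 + 13*x^2/8 + 11*x/4 + 1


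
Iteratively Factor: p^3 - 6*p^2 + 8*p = (p - 2)*(p^2 - 4*p) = (p - 4)*(p - 2)*(p)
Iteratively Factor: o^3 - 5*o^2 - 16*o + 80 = (o - 5)*(o^2 - 16) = (o - 5)*(o - 4)*(o + 4)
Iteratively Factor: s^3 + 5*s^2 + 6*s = (s + 3)*(s^2 + 2*s) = (s + 2)*(s + 3)*(s)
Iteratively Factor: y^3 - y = (y + 1)*(y^2 - y) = (y - 1)*(y + 1)*(y)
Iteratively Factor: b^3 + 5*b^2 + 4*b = (b + 1)*(b^2 + 4*b) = (b + 1)*(b + 4)*(b)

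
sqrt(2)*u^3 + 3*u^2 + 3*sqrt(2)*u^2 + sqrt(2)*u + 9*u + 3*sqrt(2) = (u + 3)*(u + sqrt(2))*(sqrt(2)*u + 1)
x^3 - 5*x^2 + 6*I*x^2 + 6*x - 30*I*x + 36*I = (x - 3)*(x - 2)*(x + 6*I)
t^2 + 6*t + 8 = (t + 2)*(t + 4)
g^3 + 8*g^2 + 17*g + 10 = (g + 1)*(g + 2)*(g + 5)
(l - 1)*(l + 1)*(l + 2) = l^3 + 2*l^2 - l - 2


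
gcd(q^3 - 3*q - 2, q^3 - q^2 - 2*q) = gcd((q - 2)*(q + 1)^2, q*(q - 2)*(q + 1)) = q^2 - q - 2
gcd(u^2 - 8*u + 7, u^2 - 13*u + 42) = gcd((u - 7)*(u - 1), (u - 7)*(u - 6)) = u - 7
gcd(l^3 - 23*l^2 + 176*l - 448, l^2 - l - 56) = l - 8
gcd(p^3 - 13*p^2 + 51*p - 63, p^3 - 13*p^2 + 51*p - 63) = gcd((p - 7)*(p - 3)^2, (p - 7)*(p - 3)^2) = p^3 - 13*p^2 + 51*p - 63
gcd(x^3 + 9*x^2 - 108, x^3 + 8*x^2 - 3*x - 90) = x^2 + 3*x - 18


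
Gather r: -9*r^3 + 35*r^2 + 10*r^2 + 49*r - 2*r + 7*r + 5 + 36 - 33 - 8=-9*r^3 + 45*r^2 + 54*r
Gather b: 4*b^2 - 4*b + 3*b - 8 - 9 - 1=4*b^2 - b - 18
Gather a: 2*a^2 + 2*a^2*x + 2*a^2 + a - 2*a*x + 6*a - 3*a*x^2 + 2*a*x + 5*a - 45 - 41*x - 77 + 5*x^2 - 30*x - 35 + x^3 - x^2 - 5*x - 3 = a^2*(2*x + 4) + a*(12 - 3*x^2) + x^3 + 4*x^2 - 76*x - 160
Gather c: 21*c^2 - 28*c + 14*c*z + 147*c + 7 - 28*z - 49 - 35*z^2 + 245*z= 21*c^2 + c*(14*z + 119) - 35*z^2 + 217*z - 42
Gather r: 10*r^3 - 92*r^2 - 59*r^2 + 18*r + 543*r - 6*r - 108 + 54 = 10*r^3 - 151*r^2 + 555*r - 54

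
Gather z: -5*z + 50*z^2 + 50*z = 50*z^2 + 45*z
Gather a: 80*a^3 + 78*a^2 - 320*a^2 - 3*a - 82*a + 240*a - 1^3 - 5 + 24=80*a^3 - 242*a^2 + 155*a + 18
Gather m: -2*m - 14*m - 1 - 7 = -16*m - 8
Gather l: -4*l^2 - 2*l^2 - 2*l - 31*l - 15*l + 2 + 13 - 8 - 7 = -6*l^2 - 48*l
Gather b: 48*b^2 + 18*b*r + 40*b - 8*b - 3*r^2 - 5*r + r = 48*b^2 + b*(18*r + 32) - 3*r^2 - 4*r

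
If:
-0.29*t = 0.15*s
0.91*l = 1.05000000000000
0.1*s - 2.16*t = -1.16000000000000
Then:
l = 1.15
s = -0.95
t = 0.49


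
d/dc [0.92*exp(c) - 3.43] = 0.92*exp(c)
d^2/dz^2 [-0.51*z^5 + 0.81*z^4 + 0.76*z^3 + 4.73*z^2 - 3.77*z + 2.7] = -10.2*z^3 + 9.72*z^2 + 4.56*z + 9.46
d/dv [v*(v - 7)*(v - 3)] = 3*v^2 - 20*v + 21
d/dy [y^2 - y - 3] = 2*y - 1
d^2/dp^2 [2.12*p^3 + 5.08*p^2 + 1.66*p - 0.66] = 12.72*p + 10.16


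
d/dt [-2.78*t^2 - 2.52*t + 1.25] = -5.56*t - 2.52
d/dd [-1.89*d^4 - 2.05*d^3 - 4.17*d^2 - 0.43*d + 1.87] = -7.56*d^3 - 6.15*d^2 - 8.34*d - 0.43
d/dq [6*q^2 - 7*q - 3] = 12*q - 7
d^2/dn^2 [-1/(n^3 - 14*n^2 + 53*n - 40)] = 2*((3*n - 14)*(n^3 - 14*n^2 + 53*n - 40) - (3*n^2 - 28*n + 53)^2)/(n^3 - 14*n^2 + 53*n - 40)^3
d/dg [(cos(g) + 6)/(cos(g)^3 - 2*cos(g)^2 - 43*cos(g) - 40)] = (-45*cos(g)/2 + 8*cos(2*g) + cos(3*g)/2 - 210)*sin(g)/((cos(g) - 8)^2*(cos(g) + 1)^2*(cos(g) + 5)^2)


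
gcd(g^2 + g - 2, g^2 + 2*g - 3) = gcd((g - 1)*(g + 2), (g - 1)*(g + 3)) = g - 1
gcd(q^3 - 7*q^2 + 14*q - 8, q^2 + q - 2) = q - 1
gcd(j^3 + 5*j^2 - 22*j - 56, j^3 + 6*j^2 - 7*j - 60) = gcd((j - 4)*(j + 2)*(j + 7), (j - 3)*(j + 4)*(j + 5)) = 1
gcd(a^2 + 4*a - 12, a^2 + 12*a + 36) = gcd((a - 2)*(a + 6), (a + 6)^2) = a + 6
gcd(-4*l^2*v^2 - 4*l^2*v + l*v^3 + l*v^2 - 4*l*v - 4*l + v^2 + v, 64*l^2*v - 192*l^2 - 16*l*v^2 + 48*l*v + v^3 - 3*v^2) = 1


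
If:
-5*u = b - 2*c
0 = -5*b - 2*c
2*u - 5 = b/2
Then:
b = -50/29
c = 125/29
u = 60/29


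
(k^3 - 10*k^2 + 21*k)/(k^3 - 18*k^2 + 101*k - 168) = k/(k - 8)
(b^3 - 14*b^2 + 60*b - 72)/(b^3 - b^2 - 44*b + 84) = (b - 6)/(b + 7)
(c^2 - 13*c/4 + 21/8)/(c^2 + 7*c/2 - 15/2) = (c - 7/4)/(c + 5)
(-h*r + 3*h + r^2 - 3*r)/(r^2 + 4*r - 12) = (-h*r + 3*h + r^2 - 3*r)/(r^2 + 4*r - 12)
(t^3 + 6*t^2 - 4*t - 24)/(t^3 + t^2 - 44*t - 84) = (t - 2)/(t - 7)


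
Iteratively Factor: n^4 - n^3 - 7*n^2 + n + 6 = (n - 3)*(n^3 + 2*n^2 - n - 2) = (n - 3)*(n - 1)*(n^2 + 3*n + 2) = (n - 3)*(n - 1)*(n + 2)*(n + 1)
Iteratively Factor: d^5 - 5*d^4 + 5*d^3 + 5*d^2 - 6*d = (d - 2)*(d^4 - 3*d^3 - d^2 + 3*d) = d*(d - 2)*(d^3 - 3*d^2 - d + 3) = d*(d - 3)*(d - 2)*(d^2 - 1) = d*(d - 3)*(d - 2)*(d - 1)*(d + 1)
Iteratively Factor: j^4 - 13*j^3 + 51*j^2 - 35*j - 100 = (j - 5)*(j^3 - 8*j^2 + 11*j + 20) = (j - 5)*(j - 4)*(j^2 - 4*j - 5) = (j - 5)*(j - 4)*(j + 1)*(j - 5)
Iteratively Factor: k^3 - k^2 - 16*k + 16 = (k + 4)*(k^2 - 5*k + 4) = (k - 1)*(k + 4)*(k - 4)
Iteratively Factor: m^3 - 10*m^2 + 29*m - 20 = (m - 5)*(m^2 - 5*m + 4) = (m - 5)*(m - 1)*(m - 4)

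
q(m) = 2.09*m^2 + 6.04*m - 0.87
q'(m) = 4.18*m + 6.04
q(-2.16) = -4.17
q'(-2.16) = -2.99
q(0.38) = 1.73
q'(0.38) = 7.63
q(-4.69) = 16.77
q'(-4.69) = -13.56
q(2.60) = 28.96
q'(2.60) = 16.91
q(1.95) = 18.86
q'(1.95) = 14.19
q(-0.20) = -1.99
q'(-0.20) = 5.20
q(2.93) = 34.77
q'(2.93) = 18.29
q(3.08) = 37.56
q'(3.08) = 18.91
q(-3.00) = -0.18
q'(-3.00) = -6.50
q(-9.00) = 114.06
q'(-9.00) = -31.58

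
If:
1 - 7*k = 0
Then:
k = 1/7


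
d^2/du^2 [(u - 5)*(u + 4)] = 2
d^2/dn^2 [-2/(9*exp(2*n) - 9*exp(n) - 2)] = 18*(18*(2*exp(n) - 1)^2*exp(n) + (4*exp(n) - 1)*(-9*exp(2*n) + 9*exp(n) + 2))*exp(n)/(-9*exp(2*n) + 9*exp(n) + 2)^3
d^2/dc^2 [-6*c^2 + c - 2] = -12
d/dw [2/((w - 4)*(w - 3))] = 2*(7 - 2*w)/(w^4 - 14*w^3 + 73*w^2 - 168*w + 144)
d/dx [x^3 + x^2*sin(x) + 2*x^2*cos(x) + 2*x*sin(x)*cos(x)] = -2*x^2*sin(x) + x^2*cos(x) + 3*x^2 + 2*x*sin(x) + 4*x*cos(x) + 2*x*cos(2*x) + sin(2*x)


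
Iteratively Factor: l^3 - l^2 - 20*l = (l - 5)*(l^2 + 4*l) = l*(l - 5)*(l + 4)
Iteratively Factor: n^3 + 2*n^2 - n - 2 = (n + 2)*(n^2 - 1) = (n - 1)*(n + 2)*(n + 1)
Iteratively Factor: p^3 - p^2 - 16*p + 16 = (p - 4)*(p^2 + 3*p - 4) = (p - 4)*(p - 1)*(p + 4)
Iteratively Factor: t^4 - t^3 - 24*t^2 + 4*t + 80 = (t - 2)*(t^3 + t^2 - 22*t - 40) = (t - 2)*(t + 4)*(t^2 - 3*t - 10) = (t - 5)*(t - 2)*(t + 4)*(t + 2)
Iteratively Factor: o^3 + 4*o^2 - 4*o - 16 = (o + 4)*(o^2 - 4) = (o + 2)*(o + 4)*(o - 2)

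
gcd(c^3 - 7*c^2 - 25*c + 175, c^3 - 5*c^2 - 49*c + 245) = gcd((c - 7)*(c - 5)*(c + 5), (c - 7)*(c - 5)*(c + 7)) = c^2 - 12*c + 35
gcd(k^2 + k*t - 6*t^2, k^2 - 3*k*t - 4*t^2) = 1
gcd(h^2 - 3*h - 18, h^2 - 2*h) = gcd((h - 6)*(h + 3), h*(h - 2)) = 1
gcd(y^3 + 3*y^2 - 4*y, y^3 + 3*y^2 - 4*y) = y^3 + 3*y^2 - 4*y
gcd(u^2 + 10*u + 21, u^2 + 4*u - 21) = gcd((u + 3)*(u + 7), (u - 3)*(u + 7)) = u + 7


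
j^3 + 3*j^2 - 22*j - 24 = (j - 4)*(j + 1)*(j + 6)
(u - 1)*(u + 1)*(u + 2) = u^3 + 2*u^2 - u - 2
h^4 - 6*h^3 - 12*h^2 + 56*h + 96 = (h - 6)*(h - 4)*(h + 2)^2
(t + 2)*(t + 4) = t^2 + 6*t + 8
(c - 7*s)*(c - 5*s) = c^2 - 12*c*s + 35*s^2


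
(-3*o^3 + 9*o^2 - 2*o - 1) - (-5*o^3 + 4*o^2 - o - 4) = 2*o^3 + 5*o^2 - o + 3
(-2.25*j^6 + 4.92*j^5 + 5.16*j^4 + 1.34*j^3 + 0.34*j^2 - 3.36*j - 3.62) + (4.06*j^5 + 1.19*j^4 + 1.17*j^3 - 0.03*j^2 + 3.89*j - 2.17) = -2.25*j^6 + 8.98*j^5 + 6.35*j^4 + 2.51*j^3 + 0.31*j^2 + 0.53*j - 5.79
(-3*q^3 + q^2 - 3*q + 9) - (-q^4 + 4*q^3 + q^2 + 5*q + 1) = q^4 - 7*q^3 - 8*q + 8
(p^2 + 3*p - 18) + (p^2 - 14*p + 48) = 2*p^2 - 11*p + 30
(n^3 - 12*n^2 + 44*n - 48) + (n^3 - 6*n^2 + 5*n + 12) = 2*n^3 - 18*n^2 + 49*n - 36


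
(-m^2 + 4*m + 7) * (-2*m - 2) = 2*m^3 - 6*m^2 - 22*m - 14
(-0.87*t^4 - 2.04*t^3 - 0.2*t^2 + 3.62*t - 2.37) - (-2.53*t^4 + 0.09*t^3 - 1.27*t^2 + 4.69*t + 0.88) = 1.66*t^4 - 2.13*t^3 + 1.07*t^2 - 1.07*t - 3.25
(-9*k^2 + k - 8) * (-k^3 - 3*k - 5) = 9*k^5 - k^4 + 35*k^3 + 42*k^2 + 19*k + 40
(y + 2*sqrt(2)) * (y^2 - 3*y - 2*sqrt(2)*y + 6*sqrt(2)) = y^3 - 3*y^2 - 8*y + 24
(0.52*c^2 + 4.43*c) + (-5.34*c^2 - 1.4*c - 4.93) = -4.82*c^2 + 3.03*c - 4.93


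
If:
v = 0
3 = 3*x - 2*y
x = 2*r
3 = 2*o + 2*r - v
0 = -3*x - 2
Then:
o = 11/6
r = -1/3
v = 0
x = -2/3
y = -5/2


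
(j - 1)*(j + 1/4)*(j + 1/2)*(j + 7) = j^4 + 27*j^3/4 - 19*j^2/8 - 9*j/2 - 7/8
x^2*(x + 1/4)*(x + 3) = x^4 + 13*x^3/4 + 3*x^2/4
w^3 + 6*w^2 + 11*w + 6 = (w + 1)*(w + 2)*(w + 3)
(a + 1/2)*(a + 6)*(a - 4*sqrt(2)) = a^3 - 4*sqrt(2)*a^2 + 13*a^2/2 - 26*sqrt(2)*a + 3*a - 12*sqrt(2)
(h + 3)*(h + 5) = h^2 + 8*h + 15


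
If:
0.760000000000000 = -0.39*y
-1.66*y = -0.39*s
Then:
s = -8.29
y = -1.95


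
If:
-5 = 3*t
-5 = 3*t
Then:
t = -5/3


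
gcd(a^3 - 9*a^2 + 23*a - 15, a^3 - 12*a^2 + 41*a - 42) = a - 3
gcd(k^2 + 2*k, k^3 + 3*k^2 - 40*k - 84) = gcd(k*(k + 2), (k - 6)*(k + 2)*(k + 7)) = k + 2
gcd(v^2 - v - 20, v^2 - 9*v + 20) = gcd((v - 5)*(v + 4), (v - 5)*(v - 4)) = v - 5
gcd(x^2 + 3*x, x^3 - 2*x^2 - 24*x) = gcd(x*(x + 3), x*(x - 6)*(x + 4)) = x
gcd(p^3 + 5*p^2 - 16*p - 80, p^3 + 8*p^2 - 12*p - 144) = p - 4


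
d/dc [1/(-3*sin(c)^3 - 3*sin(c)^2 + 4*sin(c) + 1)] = (9*sin(c)^2 + 6*sin(c) - 4)*cos(c)/(3*sin(c)^3 + 3*sin(c)^2 - 4*sin(c) - 1)^2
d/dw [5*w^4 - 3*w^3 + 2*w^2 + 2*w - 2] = 20*w^3 - 9*w^2 + 4*w + 2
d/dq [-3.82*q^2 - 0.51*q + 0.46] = -7.64*q - 0.51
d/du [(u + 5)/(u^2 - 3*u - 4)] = (-u^2 - 10*u + 11)/(u^4 - 6*u^3 + u^2 + 24*u + 16)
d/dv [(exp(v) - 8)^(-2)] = -2*exp(v)/(exp(v) - 8)^3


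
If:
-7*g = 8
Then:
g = -8/7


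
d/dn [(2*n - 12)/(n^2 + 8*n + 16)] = 2*(16 - n)/(n^3 + 12*n^2 + 48*n + 64)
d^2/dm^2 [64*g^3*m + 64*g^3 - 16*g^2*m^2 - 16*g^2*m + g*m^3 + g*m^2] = 2*g*(-16*g + 3*m + 1)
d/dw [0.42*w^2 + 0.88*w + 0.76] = 0.84*w + 0.88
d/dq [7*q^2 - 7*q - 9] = 14*q - 7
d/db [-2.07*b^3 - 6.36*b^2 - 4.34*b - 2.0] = -6.21*b^2 - 12.72*b - 4.34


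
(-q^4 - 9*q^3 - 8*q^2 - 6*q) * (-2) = 2*q^4 + 18*q^3 + 16*q^2 + 12*q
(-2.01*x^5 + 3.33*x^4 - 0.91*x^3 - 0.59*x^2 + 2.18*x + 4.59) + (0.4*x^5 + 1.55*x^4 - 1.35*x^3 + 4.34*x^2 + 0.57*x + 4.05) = -1.61*x^5 + 4.88*x^4 - 2.26*x^3 + 3.75*x^2 + 2.75*x + 8.64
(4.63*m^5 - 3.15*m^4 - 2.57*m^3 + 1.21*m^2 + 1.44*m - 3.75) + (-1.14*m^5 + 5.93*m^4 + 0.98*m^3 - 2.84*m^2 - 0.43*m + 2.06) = 3.49*m^5 + 2.78*m^4 - 1.59*m^3 - 1.63*m^2 + 1.01*m - 1.69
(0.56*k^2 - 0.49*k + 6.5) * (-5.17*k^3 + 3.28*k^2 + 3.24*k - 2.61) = -2.8952*k^5 + 4.3701*k^4 - 33.3978*k^3 + 18.2708*k^2 + 22.3389*k - 16.965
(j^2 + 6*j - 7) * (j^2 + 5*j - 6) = j^4 + 11*j^3 + 17*j^2 - 71*j + 42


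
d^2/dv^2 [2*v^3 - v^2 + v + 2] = 12*v - 2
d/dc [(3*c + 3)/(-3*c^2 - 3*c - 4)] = 3*(3*c^2 + 6*c - 1)/(9*c^4 + 18*c^3 + 33*c^2 + 24*c + 16)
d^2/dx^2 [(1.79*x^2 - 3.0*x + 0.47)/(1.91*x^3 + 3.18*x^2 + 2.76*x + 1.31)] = (13.060198*x^6 - 65.6658*x^5 - 145.3701*x^4 - 77.493394*x^3 + 88.717788*x^2 + 92.679054*x + 31.08193)/(6.967871*x^9 + 34.802874*x^8 + 88.15032*x^7 + 147.076593*x^6 + 175.119588*x^5 + 153.848412*x^4 + 99.843477*x^3 + 46.308762*x^2 + 14.209308*x + 2.248091)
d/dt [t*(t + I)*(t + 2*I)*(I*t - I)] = 4*I*t^3 + t^2*(-9 - 3*I) + t*(6 - 4*I) + 2*I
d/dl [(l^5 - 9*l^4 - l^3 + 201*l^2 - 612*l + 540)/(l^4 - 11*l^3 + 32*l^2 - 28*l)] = (l^6 - 18*l^5 + 120*l^4 - 538*l^3 + 2139*l^2 - 4860*l + 3780)/(l^2*(l^4 - 18*l^3 + 109*l^2 - 252*l + 196))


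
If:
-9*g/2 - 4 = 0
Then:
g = -8/9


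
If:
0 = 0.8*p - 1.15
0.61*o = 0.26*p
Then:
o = 0.61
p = 1.44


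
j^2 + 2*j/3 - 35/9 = (j - 5/3)*(j + 7/3)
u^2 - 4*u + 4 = (u - 2)^2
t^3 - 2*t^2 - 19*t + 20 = (t - 5)*(t - 1)*(t + 4)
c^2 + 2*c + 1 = (c + 1)^2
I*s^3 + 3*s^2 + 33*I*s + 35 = (s - 7*I)*(s + 5*I)*(I*s + 1)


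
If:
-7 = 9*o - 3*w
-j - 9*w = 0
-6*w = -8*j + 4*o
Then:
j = -6/17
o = -13/17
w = 2/51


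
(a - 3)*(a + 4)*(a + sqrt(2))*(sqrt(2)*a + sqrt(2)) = sqrt(2)*a^4 + 2*a^3 + 2*sqrt(2)*a^3 - 11*sqrt(2)*a^2 + 4*a^2 - 22*a - 12*sqrt(2)*a - 24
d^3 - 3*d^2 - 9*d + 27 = (d - 3)^2*(d + 3)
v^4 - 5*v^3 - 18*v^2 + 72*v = v*(v - 6)*(v - 3)*(v + 4)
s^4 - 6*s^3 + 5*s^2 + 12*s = s*(s - 4)*(s - 3)*(s + 1)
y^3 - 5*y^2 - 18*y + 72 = (y - 6)*(y - 3)*(y + 4)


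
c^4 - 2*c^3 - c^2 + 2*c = c*(c - 2)*(c - 1)*(c + 1)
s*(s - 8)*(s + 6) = s^3 - 2*s^2 - 48*s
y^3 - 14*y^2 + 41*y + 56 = (y - 8)*(y - 7)*(y + 1)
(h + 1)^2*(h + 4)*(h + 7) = h^4 + 13*h^3 + 51*h^2 + 67*h + 28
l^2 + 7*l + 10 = (l + 2)*(l + 5)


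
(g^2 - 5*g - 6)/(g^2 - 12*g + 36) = (g + 1)/(g - 6)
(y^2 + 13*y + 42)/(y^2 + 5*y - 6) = (y + 7)/(y - 1)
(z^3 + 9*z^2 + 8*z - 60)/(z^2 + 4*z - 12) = z + 5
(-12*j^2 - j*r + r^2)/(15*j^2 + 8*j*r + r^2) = (-4*j + r)/(5*j + r)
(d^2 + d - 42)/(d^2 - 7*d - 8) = (-d^2 - d + 42)/(-d^2 + 7*d + 8)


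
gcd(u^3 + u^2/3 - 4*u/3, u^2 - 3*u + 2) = u - 1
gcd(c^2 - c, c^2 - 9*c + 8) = c - 1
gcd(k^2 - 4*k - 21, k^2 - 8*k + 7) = k - 7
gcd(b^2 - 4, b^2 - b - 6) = b + 2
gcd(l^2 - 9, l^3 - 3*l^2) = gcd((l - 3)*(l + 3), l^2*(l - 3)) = l - 3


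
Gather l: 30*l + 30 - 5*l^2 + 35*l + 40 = -5*l^2 + 65*l + 70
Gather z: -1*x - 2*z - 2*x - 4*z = -3*x - 6*z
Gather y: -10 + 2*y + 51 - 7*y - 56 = -5*y - 15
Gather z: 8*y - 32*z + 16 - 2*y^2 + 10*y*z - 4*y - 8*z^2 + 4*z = -2*y^2 + 4*y - 8*z^2 + z*(10*y - 28) + 16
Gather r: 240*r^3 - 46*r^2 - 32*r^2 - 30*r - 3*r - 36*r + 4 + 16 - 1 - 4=240*r^3 - 78*r^2 - 69*r + 15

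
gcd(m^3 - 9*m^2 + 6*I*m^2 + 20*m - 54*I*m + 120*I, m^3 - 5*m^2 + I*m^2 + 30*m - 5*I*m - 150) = m^2 + m*(-5 + 6*I) - 30*I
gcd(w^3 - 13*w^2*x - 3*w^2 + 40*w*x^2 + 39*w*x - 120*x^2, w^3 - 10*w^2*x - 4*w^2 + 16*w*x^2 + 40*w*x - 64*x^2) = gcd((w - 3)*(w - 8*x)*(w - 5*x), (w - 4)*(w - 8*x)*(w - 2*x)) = -w + 8*x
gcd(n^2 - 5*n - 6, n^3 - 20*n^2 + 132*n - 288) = n - 6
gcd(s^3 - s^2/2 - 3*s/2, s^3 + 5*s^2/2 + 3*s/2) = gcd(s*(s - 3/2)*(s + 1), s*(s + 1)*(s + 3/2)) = s^2 + s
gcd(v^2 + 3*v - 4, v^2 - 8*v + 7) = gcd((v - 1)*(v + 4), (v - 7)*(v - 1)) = v - 1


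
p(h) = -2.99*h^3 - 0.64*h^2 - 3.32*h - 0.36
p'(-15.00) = -2002.37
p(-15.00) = 9996.69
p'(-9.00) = -718.37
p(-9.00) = 2157.39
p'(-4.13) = -151.03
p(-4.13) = 213.07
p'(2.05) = -43.64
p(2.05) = -35.61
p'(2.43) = -59.40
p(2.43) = -55.11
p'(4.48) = -189.09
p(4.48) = -296.93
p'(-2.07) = -39.11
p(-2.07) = 30.29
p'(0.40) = -5.27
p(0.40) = -1.98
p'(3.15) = -96.36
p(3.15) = -110.62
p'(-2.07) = -39.11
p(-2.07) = 30.29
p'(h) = -8.97*h^2 - 1.28*h - 3.32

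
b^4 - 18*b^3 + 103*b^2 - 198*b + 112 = (b - 8)*(b - 7)*(b - 2)*(b - 1)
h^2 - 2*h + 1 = (h - 1)^2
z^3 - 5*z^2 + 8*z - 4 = (z - 2)^2*(z - 1)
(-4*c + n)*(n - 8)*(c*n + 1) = -4*c^2*n^2 + 32*c^2*n + c*n^3 - 8*c*n^2 - 4*c*n + 32*c + n^2 - 8*n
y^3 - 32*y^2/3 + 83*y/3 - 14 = (y - 7)*(y - 3)*(y - 2/3)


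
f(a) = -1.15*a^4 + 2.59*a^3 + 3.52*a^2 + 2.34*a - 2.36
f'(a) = -4.6*a^3 + 7.77*a^2 + 7.04*a + 2.34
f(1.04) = 5.45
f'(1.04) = 12.89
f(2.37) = 21.15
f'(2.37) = 1.43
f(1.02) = 5.19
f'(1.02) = 12.72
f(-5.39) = -1288.91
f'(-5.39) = 910.45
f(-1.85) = -24.51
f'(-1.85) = 45.03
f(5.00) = -297.66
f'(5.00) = -343.21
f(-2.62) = -85.10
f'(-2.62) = 119.96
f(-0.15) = -2.64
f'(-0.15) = 1.47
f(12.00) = -18838.28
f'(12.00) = -6743.10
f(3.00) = 13.12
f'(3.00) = -30.81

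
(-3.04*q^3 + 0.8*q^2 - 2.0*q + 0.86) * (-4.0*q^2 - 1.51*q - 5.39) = 12.16*q^5 + 1.3904*q^4 + 23.1776*q^3 - 4.732*q^2 + 9.4814*q - 4.6354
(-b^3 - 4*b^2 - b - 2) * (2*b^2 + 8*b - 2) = -2*b^5 - 16*b^4 - 32*b^3 - 4*b^2 - 14*b + 4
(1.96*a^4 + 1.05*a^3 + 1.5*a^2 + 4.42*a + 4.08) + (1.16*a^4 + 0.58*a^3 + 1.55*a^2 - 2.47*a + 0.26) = 3.12*a^4 + 1.63*a^3 + 3.05*a^2 + 1.95*a + 4.34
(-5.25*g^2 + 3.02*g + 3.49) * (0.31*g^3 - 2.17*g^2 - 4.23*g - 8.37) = -1.6275*g^5 + 12.3287*g^4 + 16.736*g^3 + 23.5946*g^2 - 40.0401*g - 29.2113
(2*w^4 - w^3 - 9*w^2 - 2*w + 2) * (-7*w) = -14*w^5 + 7*w^4 + 63*w^3 + 14*w^2 - 14*w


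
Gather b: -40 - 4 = -44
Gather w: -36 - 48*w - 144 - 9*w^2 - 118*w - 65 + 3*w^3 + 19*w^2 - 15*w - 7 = 3*w^3 + 10*w^2 - 181*w - 252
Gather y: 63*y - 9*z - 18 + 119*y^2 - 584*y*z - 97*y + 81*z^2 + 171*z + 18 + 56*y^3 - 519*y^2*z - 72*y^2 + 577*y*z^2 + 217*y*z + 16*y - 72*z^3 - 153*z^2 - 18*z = 56*y^3 + y^2*(47 - 519*z) + y*(577*z^2 - 367*z - 18) - 72*z^3 - 72*z^2 + 144*z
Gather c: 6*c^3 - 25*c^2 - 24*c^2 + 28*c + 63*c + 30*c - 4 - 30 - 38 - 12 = 6*c^3 - 49*c^2 + 121*c - 84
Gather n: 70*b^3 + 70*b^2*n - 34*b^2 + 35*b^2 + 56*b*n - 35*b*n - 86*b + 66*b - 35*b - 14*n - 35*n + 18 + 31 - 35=70*b^3 + b^2 - 55*b + n*(70*b^2 + 21*b - 49) + 14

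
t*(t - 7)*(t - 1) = t^3 - 8*t^2 + 7*t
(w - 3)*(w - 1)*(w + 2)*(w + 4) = w^4 + 2*w^3 - 13*w^2 - 14*w + 24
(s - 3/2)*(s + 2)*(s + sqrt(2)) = s^3 + s^2/2 + sqrt(2)*s^2 - 3*s + sqrt(2)*s/2 - 3*sqrt(2)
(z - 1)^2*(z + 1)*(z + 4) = z^4 + 3*z^3 - 5*z^2 - 3*z + 4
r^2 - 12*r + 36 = (r - 6)^2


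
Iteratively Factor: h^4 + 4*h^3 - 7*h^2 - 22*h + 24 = (h + 4)*(h^3 - 7*h + 6) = (h - 2)*(h + 4)*(h^2 + 2*h - 3) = (h - 2)*(h + 3)*(h + 4)*(h - 1)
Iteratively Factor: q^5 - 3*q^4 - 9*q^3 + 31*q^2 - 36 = (q - 2)*(q^4 - q^3 - 11*q^2 + 9*q + 18) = (q - 3)*(q - 2)*(q^3 + 2*q^2 - 5*q - 6) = (q - 3)*(q - 2)*(q + 1)*(q^2 + q - 6) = (q - 3)*(q - 2)^2*(q + 1)*(q + 3)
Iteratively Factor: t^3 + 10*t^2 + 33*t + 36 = (t + 4)*(t^2 + 6*t + 9) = (t + 3)*(t + 4)*(t + 3)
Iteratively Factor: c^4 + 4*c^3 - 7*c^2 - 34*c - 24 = (c - 3)*(c^3 + 7*c^2 + 14*c + 8) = (c - 3)*(c + 4)*(c^2 + 3*c + 2) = (c - 3)*(c + 2)*(c + 4)*(c + 1)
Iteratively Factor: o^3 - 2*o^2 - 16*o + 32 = (o - 2)*(o^2 - 16) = (o - 4)*(o - 2)*(o + 4)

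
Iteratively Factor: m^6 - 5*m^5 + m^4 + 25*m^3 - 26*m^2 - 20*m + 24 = (m - 1)*(m^5 - 4*m^4 - 3*m^3 + 22*m^2 - 4*m - 24) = (m - 3)*(m - 1)*(m^4 - m^3 - 6*m^2 + 4*m + 8) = (m - 3)*(m - 2)*(m - 1)*(m^3 + m^2 - 4*m - 4) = (m - 3)*(m - 2)*(m - 1)*(m + 2)*(m^2 - m - 2) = (m - 3)*(m - 2)*(m - 1)*(m + 1)*(m + 2)*(m - 2)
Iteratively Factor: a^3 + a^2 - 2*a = (a)*(a^2 + a - 2) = a*(a - 1)*(a + 2)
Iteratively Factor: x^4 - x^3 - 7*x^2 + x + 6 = (x - 1)*(x^3 - 7*x - 6) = (x - 1)*(x + 2)*(x^2 - 2*x - 3) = (x - 3)*(x - 1)*(x + 2)*(x + 1)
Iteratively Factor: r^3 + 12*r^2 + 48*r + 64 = (r + 4)*(r^2 + 8*r + 16) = (r + 4)^2*(r + 4)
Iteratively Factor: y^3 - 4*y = (y)*(y^2 - 4) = y*(y - 2)*(y + 2)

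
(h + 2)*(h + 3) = h^2 + 5*h + 6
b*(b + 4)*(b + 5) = b^3 + 9*b^2 + 20*b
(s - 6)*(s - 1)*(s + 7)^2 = s^4 + 7*s^3 - 43*s^2 - 259*s + 294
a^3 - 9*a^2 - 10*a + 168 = (a - 7)*(a - 6)*(a + 4)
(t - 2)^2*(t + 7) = t^3 + 3*t^2 - 24*t + 28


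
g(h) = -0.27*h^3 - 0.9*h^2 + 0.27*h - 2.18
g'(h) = -0.81*h^2 - 1.8*h + 0.27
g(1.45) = -4.50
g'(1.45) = -4.04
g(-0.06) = -2.20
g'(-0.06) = 0.38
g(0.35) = -2.21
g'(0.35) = -0.46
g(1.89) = -6.71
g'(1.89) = -6.03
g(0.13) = -2.16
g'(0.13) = 0.02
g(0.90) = -2.86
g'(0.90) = -2.01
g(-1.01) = -3.09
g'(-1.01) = 1.26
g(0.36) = -2.21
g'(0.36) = -0.48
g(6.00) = -91.28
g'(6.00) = -39.69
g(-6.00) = 22.12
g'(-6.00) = -18.09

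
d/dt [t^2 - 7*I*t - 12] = 2*t - 7*I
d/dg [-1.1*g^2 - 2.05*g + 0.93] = -2.2*g - 2.05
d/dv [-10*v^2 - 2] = -20*v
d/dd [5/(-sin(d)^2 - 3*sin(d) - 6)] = 5*(2*sin(d) + 3)*cos(d)/(sin(d)^2 + 3*sin(d) + 6)^2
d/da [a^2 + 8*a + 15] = 2*a + 8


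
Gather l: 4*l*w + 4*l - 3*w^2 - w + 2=l*(4*w + 4) - 3*w^2 - w + 2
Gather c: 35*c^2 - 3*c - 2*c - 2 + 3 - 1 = 35*c^2 - 5*c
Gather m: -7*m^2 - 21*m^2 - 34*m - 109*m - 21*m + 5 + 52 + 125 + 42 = -28*m^2 - 164*m + 224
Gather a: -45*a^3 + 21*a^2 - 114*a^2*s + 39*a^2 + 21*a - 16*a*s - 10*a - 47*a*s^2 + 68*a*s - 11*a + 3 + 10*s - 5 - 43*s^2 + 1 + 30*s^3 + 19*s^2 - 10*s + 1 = -45*a^3 + a^2*(60 - 114*s) + a*(-47*s^2 + 52*s) + 30*s^3 - 24*s^2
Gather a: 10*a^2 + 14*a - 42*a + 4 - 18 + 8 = 10*a^2 - 28*a - 6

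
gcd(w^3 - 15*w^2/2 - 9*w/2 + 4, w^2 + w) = w + 1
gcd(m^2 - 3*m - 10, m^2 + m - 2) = m + 2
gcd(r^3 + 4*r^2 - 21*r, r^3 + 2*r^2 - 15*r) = r^2 - 3*r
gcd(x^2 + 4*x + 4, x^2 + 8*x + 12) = x + 2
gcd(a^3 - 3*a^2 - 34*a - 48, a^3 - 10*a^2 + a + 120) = a^2 - 5*a - 24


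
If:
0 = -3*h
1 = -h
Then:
No Solution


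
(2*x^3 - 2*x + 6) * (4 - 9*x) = -18*x^4 + 8*x^3 + 18*x^2 - 62*x + 24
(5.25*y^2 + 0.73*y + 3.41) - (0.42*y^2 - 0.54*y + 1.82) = 4.83*y^2 + 1.27*y + 1.59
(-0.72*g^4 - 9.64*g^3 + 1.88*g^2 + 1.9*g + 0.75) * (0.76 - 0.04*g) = 0.0288*g^5 - 0.1616*g^4 - 7.4016*g^3 + 1.3528*g^2 + 1.414*g + 0.57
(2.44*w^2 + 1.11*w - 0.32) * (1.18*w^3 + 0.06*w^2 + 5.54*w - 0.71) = 2.8792*w^5 + 1.4562*w^4 + 13.2066*w^3 + 4.3978*w^2 - 2.5609*w + 0.2272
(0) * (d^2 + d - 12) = 0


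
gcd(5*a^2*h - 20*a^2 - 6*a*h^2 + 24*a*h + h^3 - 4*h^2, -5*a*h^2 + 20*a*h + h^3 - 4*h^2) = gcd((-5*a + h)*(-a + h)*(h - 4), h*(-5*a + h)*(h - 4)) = 5*a*h - 20*a - h^2 + 4*h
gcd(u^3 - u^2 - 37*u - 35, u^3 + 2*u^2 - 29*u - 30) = u + 1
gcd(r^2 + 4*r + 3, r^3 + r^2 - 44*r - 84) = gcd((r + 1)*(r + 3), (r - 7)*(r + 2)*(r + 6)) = 1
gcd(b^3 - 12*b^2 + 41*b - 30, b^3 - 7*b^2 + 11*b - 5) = b^2 - 6*b + 5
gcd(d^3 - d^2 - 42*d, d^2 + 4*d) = d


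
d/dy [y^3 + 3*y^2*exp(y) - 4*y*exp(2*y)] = 3*y^2*exp(y) + 3*y^2 - 8*y*exp(2*y) + 6*y*exp(y) - 4*exp(2*y)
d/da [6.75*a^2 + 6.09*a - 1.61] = 13.5*a + 6.09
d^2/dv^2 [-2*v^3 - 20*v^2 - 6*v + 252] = -12*v - 40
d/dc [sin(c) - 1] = cos(c)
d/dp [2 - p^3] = -3*p^2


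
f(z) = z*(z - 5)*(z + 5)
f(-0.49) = 12.13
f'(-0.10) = -24.97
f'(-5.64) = 70.43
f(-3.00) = 48.00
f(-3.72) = 41.52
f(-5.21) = -11.17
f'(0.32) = -24.69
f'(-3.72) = 16.52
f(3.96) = -36.90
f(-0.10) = 2.50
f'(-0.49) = -24.28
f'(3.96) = 22.04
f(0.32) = -7.97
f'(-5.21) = 56.43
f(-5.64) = -38.41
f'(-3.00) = 2.00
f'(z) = z*(z - 5) + z*(z + 5) + (z - 5)*(z + 5) = 3*z^2 - 25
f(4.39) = -25.15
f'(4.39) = 32.82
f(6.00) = 66.00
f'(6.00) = 83.00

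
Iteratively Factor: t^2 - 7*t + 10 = (t - 5)*(t - 2)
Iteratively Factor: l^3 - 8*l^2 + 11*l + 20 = (l - 4)*(l^2 - 4*l - 5) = (l - 4)*(l + 1)*(l - 5)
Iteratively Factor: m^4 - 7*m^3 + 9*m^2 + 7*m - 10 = (m - 5)*(m^3 - 2*m^2 - m + 2) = (m - 5)*(m - 1)*(m^2 - m - 2) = (m - 5)*(m - 1)*(m + 1)*(m - 2)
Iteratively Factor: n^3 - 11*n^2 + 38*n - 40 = (n - 5)*(n^2 - 6*n + 8) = (n - 5)*(n - 4)*(n - 2)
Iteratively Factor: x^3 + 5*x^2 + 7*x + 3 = (x + 1)*(x^2 + 4*x + 3) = (x + 1)*(x + 3)*(x + 1)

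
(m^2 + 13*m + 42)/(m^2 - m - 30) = (m^2 + 13*m + 42)/(m^2 - m - 30)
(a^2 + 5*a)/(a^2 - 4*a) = (a + 5)/(a - 4)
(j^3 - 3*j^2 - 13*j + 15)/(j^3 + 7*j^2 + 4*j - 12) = (j^2 - 2*j - 15)/(j^2 + 8*j + 12)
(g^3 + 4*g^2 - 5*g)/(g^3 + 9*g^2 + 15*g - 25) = g/(g + 5)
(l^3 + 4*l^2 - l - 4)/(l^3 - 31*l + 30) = (l^2 + 5*l + 4)/(l^2 + l - 30)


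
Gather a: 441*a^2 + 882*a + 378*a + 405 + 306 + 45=441*a^2 + 1260*a + 756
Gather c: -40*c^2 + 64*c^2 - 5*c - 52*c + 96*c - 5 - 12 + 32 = 24*c^2 + 39*c + 15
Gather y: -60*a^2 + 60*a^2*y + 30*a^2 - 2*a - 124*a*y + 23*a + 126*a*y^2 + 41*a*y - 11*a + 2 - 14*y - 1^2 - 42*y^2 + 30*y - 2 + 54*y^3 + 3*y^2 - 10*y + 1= -30*a^2 + 10*a + 54*y^3 + y^2*(126*a - 39) + y*(60*a^2 - 83*a + 6)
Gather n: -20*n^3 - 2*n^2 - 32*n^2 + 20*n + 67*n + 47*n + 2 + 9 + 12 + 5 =-20*n^3 - 34*n^2 + 134*n + 28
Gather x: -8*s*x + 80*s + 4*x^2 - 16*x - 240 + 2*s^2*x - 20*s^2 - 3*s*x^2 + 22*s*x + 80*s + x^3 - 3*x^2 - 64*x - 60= -20*s^2 + 160*s + x^3 + x^2*(1 - 3*s) + x*(2*s^2 + 14*s - 80) - 300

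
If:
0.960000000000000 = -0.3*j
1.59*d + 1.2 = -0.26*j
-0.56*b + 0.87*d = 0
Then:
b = -0.36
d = -0.23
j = -3.20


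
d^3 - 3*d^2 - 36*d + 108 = (d - 6)*(d - 3)*(d + 6)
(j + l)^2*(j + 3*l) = j^3 + 5*j^2*l + 7*j*l^2 + 3*l^3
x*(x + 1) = x^2 + x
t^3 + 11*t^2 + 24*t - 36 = (t - 1)*(t + 6)^2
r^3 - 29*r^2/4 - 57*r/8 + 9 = (r - 8)*(r - 3/4)*(r + 3/2)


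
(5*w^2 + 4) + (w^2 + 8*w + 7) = 6*w^2 + 8*w + 11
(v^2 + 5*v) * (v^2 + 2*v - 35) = v^4 + 7*v^3 - 25*v^2 - 175*v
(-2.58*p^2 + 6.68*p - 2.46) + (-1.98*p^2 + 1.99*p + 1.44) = -4.56*p^2 + 8.67*p - 1.02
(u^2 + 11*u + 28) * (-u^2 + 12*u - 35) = -u^4 + u^3 + 69*u^2 - 49*u - 980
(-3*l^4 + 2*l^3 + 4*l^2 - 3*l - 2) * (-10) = 30*l^4 - 20*l^3 - 40*l^2 + 30*l + 20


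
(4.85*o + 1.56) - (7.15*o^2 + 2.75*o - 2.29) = -7.15*o^2 + 2.1*o + 3.85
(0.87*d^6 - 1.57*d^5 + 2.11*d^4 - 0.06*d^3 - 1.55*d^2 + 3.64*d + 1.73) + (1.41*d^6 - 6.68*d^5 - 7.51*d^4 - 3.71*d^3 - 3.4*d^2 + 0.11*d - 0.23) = 2.28*d^6 - 8.25*d^5 - 5.4*d^4 - 3.77*d^3 - 4.95*d^2 + 3.75*d + 1.5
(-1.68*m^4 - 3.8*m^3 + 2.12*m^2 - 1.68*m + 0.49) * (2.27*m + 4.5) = -3.8136*m^5 - 16.186*m^4 - 12.2876*m^3 + 5.7264*m^2 - 6.4477*m + 2.205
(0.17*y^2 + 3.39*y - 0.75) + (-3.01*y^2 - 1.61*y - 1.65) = -2.84*y^2 + 1.78*y - 2.4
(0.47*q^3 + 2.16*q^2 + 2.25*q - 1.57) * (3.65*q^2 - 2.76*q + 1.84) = 1.7155*q^5 + 6.5868*q^4 + 3.1157*q^3 - 7.9661*q^2 + 8.4732*q - 2.8888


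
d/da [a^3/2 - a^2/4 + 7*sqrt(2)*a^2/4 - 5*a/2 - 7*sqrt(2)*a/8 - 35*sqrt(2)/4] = 3*a^2/2 - a/2 + 7*sqrt(2)*a/2 - 5/2 - 7*sqrt(2)/8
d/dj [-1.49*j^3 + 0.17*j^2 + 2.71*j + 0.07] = -4.47*j^2 + 0.34*j + 2.71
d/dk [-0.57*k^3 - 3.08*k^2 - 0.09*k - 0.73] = -1.71*k^2 - 6.16*k - 0.09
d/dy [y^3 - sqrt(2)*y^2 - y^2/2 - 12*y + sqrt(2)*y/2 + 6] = 3*y^2 - 2*sqrt(2)*y - y - 12 + sqrt(2)/2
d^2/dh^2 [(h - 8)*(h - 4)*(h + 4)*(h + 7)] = 12*h^2 - 6*h - 144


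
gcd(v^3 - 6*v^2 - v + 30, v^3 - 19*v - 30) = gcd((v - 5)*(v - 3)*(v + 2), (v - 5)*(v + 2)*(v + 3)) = v^2 - 3*v - 10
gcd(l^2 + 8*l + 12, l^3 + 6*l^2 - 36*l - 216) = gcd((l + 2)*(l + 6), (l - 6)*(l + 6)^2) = l + 6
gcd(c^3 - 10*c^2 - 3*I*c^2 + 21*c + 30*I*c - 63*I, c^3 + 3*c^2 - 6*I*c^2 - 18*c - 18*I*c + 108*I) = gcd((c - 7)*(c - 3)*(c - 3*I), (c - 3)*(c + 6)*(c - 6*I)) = c - 3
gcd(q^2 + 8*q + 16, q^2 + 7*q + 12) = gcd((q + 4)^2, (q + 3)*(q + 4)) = q + 4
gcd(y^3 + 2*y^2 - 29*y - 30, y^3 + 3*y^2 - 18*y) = y + 6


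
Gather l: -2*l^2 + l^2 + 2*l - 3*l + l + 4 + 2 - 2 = 4 - l^2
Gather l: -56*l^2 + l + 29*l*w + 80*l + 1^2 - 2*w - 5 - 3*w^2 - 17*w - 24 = -56*l^2 + l*(29*w + 81) - 3*w^2 - 19*w - 28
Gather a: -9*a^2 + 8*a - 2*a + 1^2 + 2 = -9*a^2 + 6*a + 3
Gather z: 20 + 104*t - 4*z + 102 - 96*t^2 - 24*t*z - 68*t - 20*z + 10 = -96*t^2 + 36*t + z*(-24*t - 24) + 132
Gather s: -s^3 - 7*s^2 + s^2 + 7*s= -s^3 - 6*s^2 + 7*s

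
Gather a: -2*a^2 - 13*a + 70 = -2*a^2 - 13*a + 70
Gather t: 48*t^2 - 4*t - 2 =48*t^2 - 4*t - 2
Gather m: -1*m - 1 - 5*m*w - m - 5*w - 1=m*(-5*w - 2) - 5*w - 2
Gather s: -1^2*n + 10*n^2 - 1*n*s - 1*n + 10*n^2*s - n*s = 10*n^2 - 2*n + s*(10*n^2 - 2*n)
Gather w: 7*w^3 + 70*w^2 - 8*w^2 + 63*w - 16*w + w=7*w^3 + 62*w^2 + 48*w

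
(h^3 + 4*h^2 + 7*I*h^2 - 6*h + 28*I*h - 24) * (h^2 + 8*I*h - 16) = h^5 + 4*h^4 + 15*I*h^4 - 78*h^3 + 60*I*h^3 - 312*h^2 - 160*I*h^2 + 96*h - 640*I*h + 384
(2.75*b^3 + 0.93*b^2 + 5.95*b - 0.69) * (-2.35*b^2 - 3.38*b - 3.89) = -6.4625*b^5 - 11.4805*b^4 - 27.8234*b^3 - 22.1072*b^2 - 20.8133*b + 2.6841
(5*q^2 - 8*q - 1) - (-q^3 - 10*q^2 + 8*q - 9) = q^3 + 15*q^2 - 16*q + 8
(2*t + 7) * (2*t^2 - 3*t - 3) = 4*t^3 + 8*t^2 - 27*t - 21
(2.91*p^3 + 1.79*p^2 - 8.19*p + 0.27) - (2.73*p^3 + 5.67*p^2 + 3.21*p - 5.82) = 0.18*p^3 - 3.88*p^2 - 11.4*p + 6.09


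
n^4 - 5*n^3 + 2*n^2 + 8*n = n*(n - 4)*(n - 2)*(n + 1)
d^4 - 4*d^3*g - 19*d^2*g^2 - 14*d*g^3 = d*(d - 7*g)*(d + g)*(d + 2*g)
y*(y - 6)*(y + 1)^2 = y^4 - 4*y^3 - 11*y^2 - 6*y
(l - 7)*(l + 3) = l^2 - 4*l - 21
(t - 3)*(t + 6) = t^2 + 3*t - 18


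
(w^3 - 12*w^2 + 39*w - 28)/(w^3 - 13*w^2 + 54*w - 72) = (w^2 - 8*w + 7)/(w^2 - 9*w + 18)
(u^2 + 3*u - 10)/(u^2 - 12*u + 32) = (u^2 + 3*u - 10)/(u^2 - 12*u + 32)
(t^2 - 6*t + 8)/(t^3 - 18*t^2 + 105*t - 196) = (t - 2)/(t^2 - 14*t + 49)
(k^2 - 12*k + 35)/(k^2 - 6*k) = (k^2 - 12*k + 35)/(k*(k - 6))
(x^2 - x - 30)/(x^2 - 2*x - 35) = (x - 6)/(x - 7)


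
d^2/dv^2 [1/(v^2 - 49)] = 2*(3*v^2 + 49)/(v^2 - 49)^3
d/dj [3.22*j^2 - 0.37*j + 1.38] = 6.44*j - 0.37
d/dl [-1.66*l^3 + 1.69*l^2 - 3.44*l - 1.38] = -4.98*l^2 + 3.38*l - 3.44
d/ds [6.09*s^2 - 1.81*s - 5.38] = 12.18*s - 1.81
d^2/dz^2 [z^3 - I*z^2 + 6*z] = 6*z - 2*I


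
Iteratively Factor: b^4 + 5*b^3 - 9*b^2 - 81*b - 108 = (b - 4)*(b^3 + 9*b^2 + 27*b + 27) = (b - 4)*(b + 3)*(b^2 + 6*b + 9) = (b - 4)*(b + 3)^2*(b + 3)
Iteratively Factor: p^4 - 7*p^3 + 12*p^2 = (p - 4)*(p^3 - 3*p^2) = (p - 4)*(p - 3)*(p^2) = p*(p - 4)*(p - 3)*(p)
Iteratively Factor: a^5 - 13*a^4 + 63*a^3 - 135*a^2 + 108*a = (a - 3)*(a^4 - 10*a^3 + 33*a^2 - 36*a) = (a - 3)^2*(a^3 - 7*a^2 + 12*a) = (a - 4)*(a - 3)^2*(a^2 - 3*a) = (a - 4)*(a - 3)^3*(a)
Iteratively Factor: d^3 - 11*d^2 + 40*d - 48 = (d - 4)*(d^2 - 7*d + 12) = (d - 4)^2*(d - 3)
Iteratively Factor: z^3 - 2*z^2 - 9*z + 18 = (z - 2)*(z^2 - 9) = (z - 2)*(z + 3)*(z - 3)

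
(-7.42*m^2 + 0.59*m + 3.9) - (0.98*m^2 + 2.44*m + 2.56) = -8.4*m^2 - 1.85*m + 1.34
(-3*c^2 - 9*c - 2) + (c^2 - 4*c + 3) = -2*c^2 - 13*c + 1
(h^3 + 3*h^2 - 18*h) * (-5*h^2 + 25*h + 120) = -5*h^5 + 10*h^4 + 285*h^3 - 90*h^2 - 2160*h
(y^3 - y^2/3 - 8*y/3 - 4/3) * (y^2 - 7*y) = y^5 - 22*y^4/3 - y^3/3 + 52*y^2/3 + 28*y/3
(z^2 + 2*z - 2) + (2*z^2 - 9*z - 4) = 3*z^2 - 7*z - 6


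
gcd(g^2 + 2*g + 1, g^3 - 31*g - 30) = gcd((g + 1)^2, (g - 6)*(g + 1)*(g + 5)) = g + 1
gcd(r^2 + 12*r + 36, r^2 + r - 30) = r + 6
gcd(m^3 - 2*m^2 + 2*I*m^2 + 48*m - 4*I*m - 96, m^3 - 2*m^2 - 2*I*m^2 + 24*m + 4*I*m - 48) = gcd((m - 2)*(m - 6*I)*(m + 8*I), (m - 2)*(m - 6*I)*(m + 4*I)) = m^2 + m*(-2 - 6*I) + 12*I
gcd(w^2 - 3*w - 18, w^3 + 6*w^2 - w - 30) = w + 3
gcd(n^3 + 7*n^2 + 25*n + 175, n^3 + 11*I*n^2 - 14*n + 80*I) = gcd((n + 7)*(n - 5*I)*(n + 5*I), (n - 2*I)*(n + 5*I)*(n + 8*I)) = n + 5*I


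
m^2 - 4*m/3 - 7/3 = (m - 7/3)*(m + 1)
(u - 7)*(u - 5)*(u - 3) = u^3 - 15*u^2 + 71*u - 105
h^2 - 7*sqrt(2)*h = h*(h - 7*sqrt(2))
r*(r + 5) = r^2 + 5*r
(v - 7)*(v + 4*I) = v^2 - 7*v + 4*I*v - 28*I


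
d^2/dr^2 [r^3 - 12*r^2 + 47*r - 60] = 6*r - 24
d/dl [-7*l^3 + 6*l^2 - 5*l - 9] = -21*l^2 + 12*l - 5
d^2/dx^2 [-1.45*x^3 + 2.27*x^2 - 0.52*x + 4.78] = 4.54 - 8.7*x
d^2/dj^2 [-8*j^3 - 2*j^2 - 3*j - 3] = -48*j - 4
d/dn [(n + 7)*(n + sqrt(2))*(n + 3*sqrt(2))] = 3*n^2 + 8*sqrt(2)*n + 14*n + 6 + 28*sqrt(2)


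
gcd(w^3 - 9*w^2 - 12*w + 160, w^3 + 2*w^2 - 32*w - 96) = w + 4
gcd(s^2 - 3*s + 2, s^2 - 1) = s - 1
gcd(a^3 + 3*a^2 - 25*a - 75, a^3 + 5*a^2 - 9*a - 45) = a^2 + 8*a + 15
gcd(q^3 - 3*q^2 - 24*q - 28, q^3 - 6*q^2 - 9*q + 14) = q^2 - 5*q - 14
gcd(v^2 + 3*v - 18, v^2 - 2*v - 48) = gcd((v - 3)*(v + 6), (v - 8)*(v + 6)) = v + 6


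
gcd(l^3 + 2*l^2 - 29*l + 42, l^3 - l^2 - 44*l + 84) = l^2 + 5*l - 14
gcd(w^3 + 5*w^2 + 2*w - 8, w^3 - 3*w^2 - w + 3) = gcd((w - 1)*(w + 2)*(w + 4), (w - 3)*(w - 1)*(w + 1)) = w - 1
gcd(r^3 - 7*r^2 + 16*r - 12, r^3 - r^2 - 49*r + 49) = 1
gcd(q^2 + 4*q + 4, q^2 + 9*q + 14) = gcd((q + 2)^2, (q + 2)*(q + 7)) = q + 2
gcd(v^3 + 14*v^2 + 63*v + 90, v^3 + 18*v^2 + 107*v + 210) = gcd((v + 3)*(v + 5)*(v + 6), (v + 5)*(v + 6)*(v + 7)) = v^2 + 11*v + 30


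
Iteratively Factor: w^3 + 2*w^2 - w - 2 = (w + 2)*(w^2 - 1) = (w - 1)*(w + 2)*(w + 1)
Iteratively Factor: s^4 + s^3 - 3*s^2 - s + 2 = (s - 1)*(s^3 + 2*s^2 - s - 2) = (s - 1)^2*(s^2 + 3*s + 2) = (s - 1)^2*(s + 1)*(s + 2)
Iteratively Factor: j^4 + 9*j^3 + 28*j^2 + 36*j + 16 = (j + 2)*(j^3 + 7*j^2 + 14*j + 8) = (j + 2)*(j + 4)*(j^2 + 3*j + 2) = (j + 1)*(j + 2)*(j + 4)*(j + 2)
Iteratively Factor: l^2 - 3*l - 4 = (l + 1)*(l - 4)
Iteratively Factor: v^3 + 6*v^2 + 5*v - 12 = (v - 1)*(v^2 + 7*v + 12) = (v - 1)*(v + 4)*(v + 3)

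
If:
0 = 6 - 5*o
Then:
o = 6/5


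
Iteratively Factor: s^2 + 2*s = (s + 2)*(s)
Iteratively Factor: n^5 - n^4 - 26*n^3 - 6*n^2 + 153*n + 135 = (n - 3)*(n^4 + 2*n^3 - 20*n^2 - 66*n - 45) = (n - 3)*(n + 3)*(n^3 - n^2 - 17*n - 15) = (n - 3)*(n + 3)^2*(n^2 - 4*n - 5) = (n - 5)*(n - 3)*(n + 3)^2*(n + 1)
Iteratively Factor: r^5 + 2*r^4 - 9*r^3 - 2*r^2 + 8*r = (r + 1)*(r^4 + r^3 - 10*r^2 + 8*r) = (r - 1)*(r + 1)*(r^3 + 2*r^2 - 8*r) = r*(r - 1)*(r + 1)*(r^2 + 2*r - 8) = r*(r - 2)*(r - 1)*(r + 1)*(r + 4)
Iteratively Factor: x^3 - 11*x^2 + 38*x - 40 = (x - 2)*(x^2 - 9*x + 20) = (x - 4)*(x - 2)*(x - 5)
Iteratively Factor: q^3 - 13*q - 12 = (q + 3)*(q^2 - 3*q - 4) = (q + 1)*(q + 3)*(q - 4)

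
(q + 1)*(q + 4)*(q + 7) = q^3 + 12*q^2 + 39*q + 28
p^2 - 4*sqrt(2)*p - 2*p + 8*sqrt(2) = (p - 2)*(p - 4*sqrt(2))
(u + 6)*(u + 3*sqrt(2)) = u^2 + 3*sqrt(2)*u + 6*u + 18*sqrt(2)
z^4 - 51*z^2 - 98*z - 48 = (z - 8)*(z + 1)^2*(z + 6)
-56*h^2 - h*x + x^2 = (-8*h + x)*(7*h + x)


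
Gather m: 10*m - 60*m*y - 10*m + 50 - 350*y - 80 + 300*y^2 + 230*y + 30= -60*m*y + 300*y^2 - 120*y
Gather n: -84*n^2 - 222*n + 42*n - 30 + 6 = -84*n^2 - 180*n - 24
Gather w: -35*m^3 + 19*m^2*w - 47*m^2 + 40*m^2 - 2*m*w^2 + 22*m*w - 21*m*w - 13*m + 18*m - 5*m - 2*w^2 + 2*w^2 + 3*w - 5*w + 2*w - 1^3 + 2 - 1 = -35*m^3 - 7*m^2 - 2*m*w^2 + w*(19*m^2 + m)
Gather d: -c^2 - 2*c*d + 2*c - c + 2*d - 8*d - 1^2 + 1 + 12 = -c^2 + c + d*(-2*c - 6) + 12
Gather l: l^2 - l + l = l^2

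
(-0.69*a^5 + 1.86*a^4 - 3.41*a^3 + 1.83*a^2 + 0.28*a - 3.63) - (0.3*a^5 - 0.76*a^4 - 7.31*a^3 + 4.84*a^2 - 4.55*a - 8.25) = -0.99*a^5 + 2.62*a^4 + 3.9*a^3 - 3.01*a^2 + 4.83*a + 4.62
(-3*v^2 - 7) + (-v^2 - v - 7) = -4*v^2 - v - 14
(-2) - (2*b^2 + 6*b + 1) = -2*b^2 - 6*b - 3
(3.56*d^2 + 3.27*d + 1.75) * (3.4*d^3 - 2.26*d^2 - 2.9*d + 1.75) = 12.104*d^5 + 3.0724*d^4 - 11.7642*d^3 - 7.208*d^2 + 0.6475*d + 3.0625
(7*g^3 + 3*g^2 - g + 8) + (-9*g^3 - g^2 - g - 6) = -2*g^3 + 2*g^2 - 2*g + 2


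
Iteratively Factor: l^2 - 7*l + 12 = (l - 4)*(l - 3)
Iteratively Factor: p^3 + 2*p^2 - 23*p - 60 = (p + 3)*(p^2 - p - 20) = (p - 5)*(p + 3)*(p + 4)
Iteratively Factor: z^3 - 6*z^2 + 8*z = (z - 4)*(z^2 - 2*z) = z*(z - 4)*(z - 2)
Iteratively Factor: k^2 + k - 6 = (k - 2)*(k + 3)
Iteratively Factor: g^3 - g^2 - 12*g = (g + 3)*(g^2 - 4*g) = (g - 4)*(g + 3)*(g)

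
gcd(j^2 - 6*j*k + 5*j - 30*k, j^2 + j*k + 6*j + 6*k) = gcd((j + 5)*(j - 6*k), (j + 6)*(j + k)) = 1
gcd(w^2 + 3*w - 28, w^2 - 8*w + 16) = w - 4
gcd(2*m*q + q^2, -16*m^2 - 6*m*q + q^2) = 2*m + q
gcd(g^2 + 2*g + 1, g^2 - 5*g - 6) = g + 1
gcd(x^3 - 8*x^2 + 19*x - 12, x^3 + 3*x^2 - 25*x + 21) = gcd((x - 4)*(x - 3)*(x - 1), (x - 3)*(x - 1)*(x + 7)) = x^2 - 4*x + 3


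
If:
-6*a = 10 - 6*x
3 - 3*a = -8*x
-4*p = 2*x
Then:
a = -49/15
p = 4/5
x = -8/5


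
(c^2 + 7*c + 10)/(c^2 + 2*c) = (c + 5)/c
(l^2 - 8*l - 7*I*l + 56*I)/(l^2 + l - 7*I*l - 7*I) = (l - 8)/(l + 1)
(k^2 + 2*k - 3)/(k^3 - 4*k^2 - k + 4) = (k + 3)/(k^2 - 3*k - 4)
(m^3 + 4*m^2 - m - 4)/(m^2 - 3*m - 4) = (m^2 + 3*m - 4)/(m - 4)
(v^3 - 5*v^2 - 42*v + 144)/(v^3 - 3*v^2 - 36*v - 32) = (v^2 + 3*v - 18)/(v^2 + 5*v + 4)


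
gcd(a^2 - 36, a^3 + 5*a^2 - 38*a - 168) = a - 6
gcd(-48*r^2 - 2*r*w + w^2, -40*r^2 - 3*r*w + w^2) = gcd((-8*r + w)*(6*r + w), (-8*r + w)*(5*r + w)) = 8*r - w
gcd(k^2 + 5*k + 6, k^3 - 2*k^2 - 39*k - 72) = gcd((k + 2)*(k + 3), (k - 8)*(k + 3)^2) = k + 3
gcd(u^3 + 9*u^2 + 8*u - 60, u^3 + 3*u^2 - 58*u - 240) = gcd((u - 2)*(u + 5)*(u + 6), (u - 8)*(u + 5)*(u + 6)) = u^2 + 11*u + 30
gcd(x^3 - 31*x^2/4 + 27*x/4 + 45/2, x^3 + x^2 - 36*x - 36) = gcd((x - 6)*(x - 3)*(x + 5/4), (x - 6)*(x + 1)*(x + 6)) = x - 6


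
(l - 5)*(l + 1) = l^2 - 4*l - 5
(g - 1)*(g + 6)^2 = g^3 + 11*g^2 + 24*g - 36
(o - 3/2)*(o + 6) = o^2 + 9*o/2 - 9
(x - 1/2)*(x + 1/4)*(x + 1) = x^3 + 3*x^2/4 - 3*x/8 - 1/8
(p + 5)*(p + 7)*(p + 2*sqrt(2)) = p^3 + 2*sqrt(2)*p^2 + 12*p^2 + 24*sqrt(2)*p + 35*p + 70*sqrt(2)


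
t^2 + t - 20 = (t - 4)*(t + 5)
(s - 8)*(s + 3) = s^2 - 5*s - 24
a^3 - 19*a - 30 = (a - 5)*(a + 2)*(a + 3)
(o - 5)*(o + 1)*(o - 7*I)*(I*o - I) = I*o^4 + 7*o^3 - 5*I*o^3 - 35*o^2 - I*o^2 - 7*o + 5*I*o + 35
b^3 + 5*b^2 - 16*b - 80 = (b - 4)*(b + 4)*(b + 5)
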